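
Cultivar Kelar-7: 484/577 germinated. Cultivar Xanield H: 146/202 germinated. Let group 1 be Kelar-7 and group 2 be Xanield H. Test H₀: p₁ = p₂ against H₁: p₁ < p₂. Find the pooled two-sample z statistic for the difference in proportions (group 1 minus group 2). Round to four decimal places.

z = 3.6092

p̂₁ = 484/577 = 0.838821, p̂₂ = 146/202 = 0.722772.
Pooled p̂ = (484+146)/(577+202) = 630/779 = 0.808729.
SE = √(p̂(1−p̂)(1/n₁+1/n₂)) = √(0.808729·0.191271·0.0066836) = √(0.00103386) = 0.032154.
z = (0.838821 − 0.722772)/0.032154 = 0.116049/0.032154 = 3.6092.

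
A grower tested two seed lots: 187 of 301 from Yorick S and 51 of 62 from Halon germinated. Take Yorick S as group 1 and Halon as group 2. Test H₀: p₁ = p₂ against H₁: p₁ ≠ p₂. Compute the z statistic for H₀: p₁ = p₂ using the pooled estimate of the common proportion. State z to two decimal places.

z = -3.04

p̂₁ = 187/301 ≈ 0.6213, p̂₂ = 51/62 ≈ 0.8226.
Pooled p̂ = (187+51)/(301+62) = 238/363 = 0.6556.
SE = √(p̂(1−p̂)(1/n₁+1/n₂)) = √(0.6556·0.3444·0.0194513) = √(0.00439159) = 0.0663.
z = (0.6213 − 0.8226)/0.0663 = -0.2013/0.0663 = -3.04.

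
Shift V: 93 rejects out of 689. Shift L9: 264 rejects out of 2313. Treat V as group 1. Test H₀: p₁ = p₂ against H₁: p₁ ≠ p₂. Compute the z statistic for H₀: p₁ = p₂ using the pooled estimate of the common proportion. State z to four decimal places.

p̂₁ = 93/689 ≈ 0.1349782, p̂₂ = 264/2313 ≈ 0.1141375.
Pooled p̂ = (93+264)/(689+2313) = 357/3002 = 0.1189207.
SE = √(p̂(1−p̂)(1/n₁+1/n₂)) = √(0.1189207·0.8810793·0.00188372) = √(0.000197373) = 0.0140490.
z = (0.1349782 − 0.1141375)/0.0140490 = 0.0208407/0.0140490 = 1.4834.
Two-sided p-value ≈ 2·Φ(−1.483) = 0.1380.

z = 1.4834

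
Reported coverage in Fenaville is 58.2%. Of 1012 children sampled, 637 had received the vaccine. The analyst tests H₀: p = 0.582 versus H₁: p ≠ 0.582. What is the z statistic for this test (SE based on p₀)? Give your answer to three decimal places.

p̂ = 637/1012 = 0.629447.
Standard error under H₀: √(0.582×0.418/1012) = 0.015505.
z = (0.629447 − 0.582)/0.015505 = 0.047447/0.015505 = 3.060.
Two-sided p-value ≈ 2·Φ(−3.060) = 0.0022.

z = 3.060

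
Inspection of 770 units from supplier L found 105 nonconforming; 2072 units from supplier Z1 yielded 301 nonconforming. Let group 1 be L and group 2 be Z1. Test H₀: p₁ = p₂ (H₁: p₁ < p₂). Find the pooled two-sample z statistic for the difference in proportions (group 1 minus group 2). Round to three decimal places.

z = -0.603

p̂₁ = 105/770 ≈ 0.13636, p̂₂ = 301/2072 ≈ 0.14527.
Pooled p̂ = (105+301)/(770+2072) = 406/2842 = 0.14286.
SE = √(0.122449 × 0.00178133) = 0.01477.
z = (0.13636 − 0.14527)/0.01477 = -0.00891/0.01477 = -0.603.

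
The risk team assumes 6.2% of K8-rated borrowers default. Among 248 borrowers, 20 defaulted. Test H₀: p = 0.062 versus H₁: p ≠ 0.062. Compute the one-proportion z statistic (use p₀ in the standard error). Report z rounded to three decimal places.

p̂ = 20/248 ≈ 0.08065.
Under H₀, SE = √(0.062·0.938/248) = √(0.0002345) = 0.01531.
z = (0.08065 − 0.062)/0.01531 = 0.01865/0.01531 = 1.218.

z = 1.218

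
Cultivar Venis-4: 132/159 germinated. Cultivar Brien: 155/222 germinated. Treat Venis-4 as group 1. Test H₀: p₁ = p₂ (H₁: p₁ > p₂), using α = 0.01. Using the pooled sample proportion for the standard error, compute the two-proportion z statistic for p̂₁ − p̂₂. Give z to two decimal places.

p̂₁ = 132/159 ≈ 0.8302, p̂₂ = 155/222 ≈ 0.6982.
Pooled p̂ = (132+155)/(159+222) = 287/381 = 0.7533.
SE = √(p̂(1−p̂)(1/n₁+1/n₂)) = √(0.7533·0.2467·0.0107938) = √(0.00200602) = 0.0448.
z = (0.8302 − 0.6982)/0.0448 = 0.1320/0.0448 = 2.95.
p-value = P(Z > 2.947) ≈ 0.0016. With α = 0.01, reject H₀.

z = 2.95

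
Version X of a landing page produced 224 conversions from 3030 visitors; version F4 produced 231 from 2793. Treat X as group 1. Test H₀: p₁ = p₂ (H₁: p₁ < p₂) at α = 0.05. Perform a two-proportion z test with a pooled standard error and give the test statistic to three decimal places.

p̂₁ = 224/3030 = 0.07393, p̂₂ = 231/2793 = 0.08271.
Pooled p̂ = (224+231)/(3030+2793) = 455/5823 = 0.07814.
SE = √(p̂(1−p̂)(1/n₁+1/n₂)) = √(0.07814·0.92186·0.000688071) = √(4.95637e-05) = 0.00704.
z = (0.07393 − 0.08271)/0.00704 = -0.00878/0.00704 = -1.247.
p-value = P(Z < -1.247) ≈ 0.1062. With α = 0.05, fail to reject H₀.

z = -1.247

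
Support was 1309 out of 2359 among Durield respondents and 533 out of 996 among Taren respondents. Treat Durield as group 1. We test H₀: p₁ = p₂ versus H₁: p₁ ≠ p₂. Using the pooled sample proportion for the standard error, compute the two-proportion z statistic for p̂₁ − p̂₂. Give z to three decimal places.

p̂₁ = 1309/2359 ≈ 0.55490, p̂₂ = 533/996 ≈ 0.53514.
Pooled p̂ = (1309+533)/(2359+996) = 1842/3355 = 0.54903.
SE = √(0.247596 × 0.00142792) = 0.01880.
z = (0.55490 − 0.53514)/0.01880 = 0.01976/0.01880 = 1.051.

z = 1.051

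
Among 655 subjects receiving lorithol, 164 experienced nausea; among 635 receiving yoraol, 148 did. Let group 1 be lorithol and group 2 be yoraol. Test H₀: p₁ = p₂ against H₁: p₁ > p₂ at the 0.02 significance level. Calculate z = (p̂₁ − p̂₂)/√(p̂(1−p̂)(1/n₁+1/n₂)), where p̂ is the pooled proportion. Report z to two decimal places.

p̂₁ = 164/655 = 0.2504, p̂₂ = 148/635 = 0.2331.
Pooled p̂ = (164+148)/(655+635) = 312/1290 = 0.2419.
SE = √(0.183364 × 0.00310152) = 0.0238.
z = (0.2504 − 0.2331)/0.0238 = 0.0173/0.0238 = 0.73.
p-value = P(Z > 0.726) ≈ 0.2340; since p > α = 0.02, fail to reject H₀.

z = 0.73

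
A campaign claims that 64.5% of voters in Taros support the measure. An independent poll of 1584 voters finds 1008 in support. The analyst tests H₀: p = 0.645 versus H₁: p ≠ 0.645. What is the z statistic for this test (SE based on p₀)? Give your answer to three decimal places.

z = -0.718

p̂ = 1008/1584 ≈ 0.636364.
Standard error under H₀: √(0.645×0.355/1584) = 0.012023.
z = (0.636364 − 0.645)/0.012023 = -0.008636/0.012023 = -0.718.
Two-sided p-value ≈ 2·Φ(−0.718) = 0.4726.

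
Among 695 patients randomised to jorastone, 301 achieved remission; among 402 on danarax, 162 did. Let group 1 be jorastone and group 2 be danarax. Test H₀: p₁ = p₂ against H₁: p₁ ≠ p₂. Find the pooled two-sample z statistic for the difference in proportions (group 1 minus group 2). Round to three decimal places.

z = 0.973

p̂₁ = 301/695 ≈ 0.43309, p̂₂ = 162/402 ≈ 0.40299.
Pooled p̂ = (301+162)/(695+402) = 463/1097 = 0.42206.
SE = √(0.243925 × 0.00392641) = 0.03095.
z = (0.43309 − 0.40299)/0.03095 = 0.03010/0.03095 = 0.973.
p-value = 2·P(Z > 0.973) ≈ 0.3306.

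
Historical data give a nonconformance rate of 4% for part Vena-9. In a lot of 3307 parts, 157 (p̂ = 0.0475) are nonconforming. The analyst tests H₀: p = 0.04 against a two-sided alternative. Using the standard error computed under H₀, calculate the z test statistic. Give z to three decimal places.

z = 2.194

p̂ = 157/3307 = 0.04748.
Under H₀, SE = √(0.04·0.96/3307) = √(1.16117e-05) = 0.00341.
z = (0.04748 − 0.04)/0.00341 = 0.00748/0.00341 = 2.194.
Two-sided p-value ≈ 2·Φ(−2.194) = 0.0283.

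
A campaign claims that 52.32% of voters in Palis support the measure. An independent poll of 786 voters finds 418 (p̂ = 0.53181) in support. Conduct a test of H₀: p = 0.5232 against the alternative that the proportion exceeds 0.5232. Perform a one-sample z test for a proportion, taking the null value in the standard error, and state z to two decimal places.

z = 0.48

p̂ = 418/786 ≈ 0.5318.
Standard error under H₀: √(0.5232×0.4768/786) = 0.0178.
z = (0.5318 − 0.5232)/0.0178 = 0.0086/0.0178 = 0.48.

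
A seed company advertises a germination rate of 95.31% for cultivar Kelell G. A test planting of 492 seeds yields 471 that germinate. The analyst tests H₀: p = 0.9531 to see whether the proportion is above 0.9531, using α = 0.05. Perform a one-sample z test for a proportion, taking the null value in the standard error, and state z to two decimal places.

p̂ = 471/492 ≈ 0.9573.
Standard error under H₀: √(0.9531×0.0469/492) = 0.0095.
z = (0.9573 − 0.9531)/0.0095 = 0.0042/0.0095 = 0.44.
p-value = P(Z > 0.442) ≈ 0.3291; since p > α = 0.05, fail to reject H₀.

z = 0.44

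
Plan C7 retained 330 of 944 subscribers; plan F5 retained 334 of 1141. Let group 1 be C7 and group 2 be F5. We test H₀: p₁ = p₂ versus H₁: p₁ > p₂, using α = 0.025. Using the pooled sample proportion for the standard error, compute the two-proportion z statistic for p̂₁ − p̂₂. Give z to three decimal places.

p̂₁ = 330/944 = 0.349576, p̂₂ = 334/1141 = 0.292726.
Pooled p̂ = (330+334)/(944+1141) = 664/2085 = 0.318465.
SE = √(p̂(1−p̂)(1/n₁+1/n₂)) = √(0.318465·0.681535·0.00193575) = √(0.000420144) = 0.020497.
z = (0.349576 − 0.292726)/0.020497 = 0.056850/0.020497 = 2.774.
p-value = P(Z > 2.774) ≈ 0.0028; since p < α = 0.025, reject H₀.

z = 2.774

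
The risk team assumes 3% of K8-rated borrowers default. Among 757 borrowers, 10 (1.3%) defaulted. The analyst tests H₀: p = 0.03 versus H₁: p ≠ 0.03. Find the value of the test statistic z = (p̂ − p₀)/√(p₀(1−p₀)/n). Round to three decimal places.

z = -2.708

p̂ = 10/757 ≈ 0.01321.
SE = √(p₀(1−p₀)/n) = √(0.0291/757) = 0.00620.
z = (0.01321 − 0.03)/0.00620 = -0.01679/0.00620 = -2.708.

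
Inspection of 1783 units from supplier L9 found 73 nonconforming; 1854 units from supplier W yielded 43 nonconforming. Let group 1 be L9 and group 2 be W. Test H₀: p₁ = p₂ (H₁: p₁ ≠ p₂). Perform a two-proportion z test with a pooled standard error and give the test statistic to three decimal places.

z = 3.045

p̂₁ = 73/1783 = 0.04094, p̂₂ = 43/1854 = 0.02319.
Pooled p̂ = (73+43)/(1783+1854) = 116/3637 = 0.03189.
SE = √(0.0308772 × 0.00110023) = 0.00583.
z = (0.04094 − 0.02319)/0.00583 = 0.01775/0.00583 = 3.045.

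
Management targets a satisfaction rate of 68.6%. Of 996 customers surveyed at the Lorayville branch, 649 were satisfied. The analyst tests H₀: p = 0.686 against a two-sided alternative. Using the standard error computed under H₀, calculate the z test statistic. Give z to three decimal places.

p̂ = 649/996 = 0.651606.
SE = √(p₀(1−p₀)/n) = √(0.2154/996) = 0.014706.
z = (0.651606 − 0.686)/0.014706 = -0.034394/0.014706 = -2.339.

z = -2.339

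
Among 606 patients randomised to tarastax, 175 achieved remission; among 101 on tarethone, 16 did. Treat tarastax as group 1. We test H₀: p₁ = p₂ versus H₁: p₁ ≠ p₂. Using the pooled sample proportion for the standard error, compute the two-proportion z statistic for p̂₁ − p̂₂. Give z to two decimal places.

z = 2.73

p̂₁ = 175/606 = 0.2888, p̂₂ = 16/101 = 0.1584.
Pooled p̂ = (175+16)/(606+101) = 191/707 = 0.2702.
SE = √(0.197172 × 0.0115512) = 0.0477.
z = (0.2888 − 0.1584)/0.0477 = 0.1304/0.0477 = 2.73.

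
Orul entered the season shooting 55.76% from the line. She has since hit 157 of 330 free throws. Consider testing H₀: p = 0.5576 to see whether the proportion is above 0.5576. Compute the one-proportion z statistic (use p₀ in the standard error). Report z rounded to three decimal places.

z = -2.993

p̂ = 157/330 ≈ 0.47576.
Standard error under H₀: √(0.5576×0.4424/330) = 0.02734.
z = (0.47576 − 0.5576)/0.02734 = -0.08184/0.02734 = -2.993.
p-value = P(Z > -2.993) ≈ 0.9986.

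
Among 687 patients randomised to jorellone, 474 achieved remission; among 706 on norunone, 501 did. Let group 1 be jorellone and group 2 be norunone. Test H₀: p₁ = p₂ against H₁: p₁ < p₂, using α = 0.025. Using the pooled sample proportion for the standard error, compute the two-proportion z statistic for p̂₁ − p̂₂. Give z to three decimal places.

p̂₁ = 474/687 = 0.68996, p̂₂ = 501/706 = 0.70963.
Pooled p̂ = (474+501)/(687+706) = 975/1393 = 0.69993.
SE = √(0.210029 × 0.00287203) = 0.02456.
z = (0.68996 − 0.70963)/0.02456 = -0.01967/0.02456 = -0.801.
p-value = P(Z < -0.801) ≈ 0.2115, so at α = 0.025 we fail to reject H₀.

z = -0.801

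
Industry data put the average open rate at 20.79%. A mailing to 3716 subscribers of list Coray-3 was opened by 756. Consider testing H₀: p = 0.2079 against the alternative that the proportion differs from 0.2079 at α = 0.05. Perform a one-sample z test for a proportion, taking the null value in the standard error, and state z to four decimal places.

p̂ = 756/3716 = 0.2034446.
Under H₀, SE = √(0.2079·0.7921/3716) = √(4.43158e-05) = 0.0066570.
z = (0.2034446 − 0.2079)/0.0066570 = -0.0044554/0.0066570 = -0.6693.
p-value = 2·P(Z > 0.669) ≈ 0.5033; since p > α = 0.05, fail to reject H₀.

z = -0.6693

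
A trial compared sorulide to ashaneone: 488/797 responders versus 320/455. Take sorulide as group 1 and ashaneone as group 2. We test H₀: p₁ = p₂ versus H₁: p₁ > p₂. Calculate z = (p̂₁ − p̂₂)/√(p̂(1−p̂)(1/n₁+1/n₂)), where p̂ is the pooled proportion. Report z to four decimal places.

p̂₁ = 488/797 = 0.612296, p̂₂ = 320/455 = 0.703297.
Pooled p̂ = (488+320)/(797+455) = 808/1252 = 0.645367.
SE = √(0.228868 × 0.00345251) = 0.028110.
z = (0.612296 − 0.703297)/0.028110 = -0.091001/0.028110 = -3.2373.
p-value = P(Z > -3.237) ≈ 0.9994.

z = -3.2373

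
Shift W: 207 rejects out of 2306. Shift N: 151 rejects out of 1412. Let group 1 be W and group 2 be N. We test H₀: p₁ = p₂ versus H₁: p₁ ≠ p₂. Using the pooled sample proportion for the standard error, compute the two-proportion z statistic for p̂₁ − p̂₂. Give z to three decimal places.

z = -1.723

p̂₁ = 207/2306 = 0.089766, p̂₂ = 151/1412 = 0.106941.
Pooled p̂ = (207+151)/(2306+1412) = 358/3718 = 0.096288.
SE = √(0.0870169 × 0.00114187) = 0.009968.
z = (0.089766 − 0.106941)/0.009968 = -0.017175/0.009968 = -1.723.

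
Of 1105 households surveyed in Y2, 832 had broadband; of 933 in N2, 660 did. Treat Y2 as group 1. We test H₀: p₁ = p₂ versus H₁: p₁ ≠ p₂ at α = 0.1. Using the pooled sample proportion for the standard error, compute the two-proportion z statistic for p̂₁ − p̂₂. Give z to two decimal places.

z = 2.31

p̂₁ = 832/1105 ≈ 0.7529, p̂₂ = 660/933 ≈ 0.7074.
Pooled p̂ = (832+660)/(1105+933) = 1492/2038 = 0.7321.
SE = √(0.196134 × 0.00197679) = 0.0197.
z = (0.7529 − 0.7074)/0.0197 = 0.0455/0.0197 = 2.31.
Two-sided p-value ≈ 2·Φ(−2.313) = 0.0207. With α = 0.1, reject H₀.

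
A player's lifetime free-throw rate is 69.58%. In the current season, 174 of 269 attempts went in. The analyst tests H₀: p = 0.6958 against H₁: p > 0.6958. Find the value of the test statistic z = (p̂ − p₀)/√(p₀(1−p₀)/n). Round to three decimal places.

z = -1.745

p̂ = 174/269 = 0.64684.
Under H₀, SE = √(0.6958·0.3042/269) = √(0.000786849) = 0.02805.
z = (0.64684 − 0.6958)/0.02805 = -0.04896/0.02805 = -1.745.
p-value = P(Z > -1.745) ≈ 0.9595.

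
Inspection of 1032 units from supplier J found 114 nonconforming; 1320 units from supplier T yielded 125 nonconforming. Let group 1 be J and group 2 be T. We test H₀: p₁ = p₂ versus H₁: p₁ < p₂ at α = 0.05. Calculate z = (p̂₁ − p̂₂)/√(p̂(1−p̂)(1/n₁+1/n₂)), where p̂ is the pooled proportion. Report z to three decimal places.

z = 1.256

p̂₁ = 114/1032 ≈ 0.110465, p̂₂ = 125/1320 ≈ 0.094697.
Pooled p̂ = (114+125)/(1032+1320) = 239/2352 = 0.101616.
SE = √(0.0912899 × 0.00172657) = 0.012555.
z = (0.110465 − 0.094697)/0.012555 = 0.015768/0.012555 = 1.256.
p-value = P(Z < 1.256) ≈ 0.8954; since p > α = 0.05, fail to reject H₀.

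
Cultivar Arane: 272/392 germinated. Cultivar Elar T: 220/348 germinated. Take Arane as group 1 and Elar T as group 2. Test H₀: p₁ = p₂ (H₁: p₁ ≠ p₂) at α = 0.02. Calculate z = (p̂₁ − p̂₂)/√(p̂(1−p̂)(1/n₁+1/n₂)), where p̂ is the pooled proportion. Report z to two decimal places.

z = 1.77

p̂₁ = 272/392 = 0.6939, p̂₂ = 220/348 = 0.6322.
Pooled p̂ = (272+220)/(392+348) = 492/740 = 0.6649.
SE = √(0.22282 × 0.00542458) = 0.0348.
z = (0.6939 − 0.6322)/0.0348 = 0.0617/0.0348 = 1.77.
p-value = 2·P(Z > 1.775) ≈ 0.0760. With α = 0.02, fail to reject H₀.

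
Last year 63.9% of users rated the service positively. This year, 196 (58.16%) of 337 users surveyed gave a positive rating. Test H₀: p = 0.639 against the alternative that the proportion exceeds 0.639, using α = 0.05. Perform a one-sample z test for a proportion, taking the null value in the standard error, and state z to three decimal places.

z = -2.194

p̂ = 196/337 = 0.58160.
Standard error under H₀: √(0.639×0.361/337) = 0.02616.
z = (0.58160 − 0.639)/0.02616 = -0.05740/0.02616 = -2.194.
p-value = P(Z > -2.194) ≈ 0.9859; since p > α = 0.05, fail to reject H₀.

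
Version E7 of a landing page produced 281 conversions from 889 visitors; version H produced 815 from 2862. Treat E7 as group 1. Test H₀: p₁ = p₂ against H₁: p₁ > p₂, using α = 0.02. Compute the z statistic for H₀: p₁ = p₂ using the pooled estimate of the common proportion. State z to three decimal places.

p̂₁ = 281/889 = 0.31609, p̂₂ = 815/2862 = 0.28477.
Pooled p̂ = (281+815)/(889+2862) = 1096/3751 = 0.29219.
SE = √(p̂(1−p̂)(1/n₁+1/n₂)) = √(0.29219·0.70781·0.00147427) = √(0.000304899) = 0.01746.
z = (0.31609 − 0.28477)/0.01746 = 0.03132/0.01746 = 1.794.
p-value = P(Z > 1.794) ≈ 0.0364; since p > α = 0.02, fail to reject H₀.

z = 1.794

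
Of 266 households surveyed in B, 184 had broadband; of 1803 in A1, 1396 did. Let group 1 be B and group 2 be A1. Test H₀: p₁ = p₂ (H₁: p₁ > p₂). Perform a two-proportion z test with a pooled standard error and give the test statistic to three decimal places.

p̂₁ = 184/266 ≈ 0.69173, p̂₂ = 1396/1803 ≈ 0.77427.
Pooled p̂ = (184+1396)/(266+1803) = 1580/2069 = 0.76365.
SE = √(p̂(1−p̂)(1/n₁+1/n₂)) = √(0.76365·0.23635·0.00431403) = √(0.000778625) = 0.02790.
z = (0.69173 − 0.77427)/0.02790 = -0.08254/0.02790 = -2.958.
p-value = P(Z > -2.958) ≈ 0.9985.

z = -2.958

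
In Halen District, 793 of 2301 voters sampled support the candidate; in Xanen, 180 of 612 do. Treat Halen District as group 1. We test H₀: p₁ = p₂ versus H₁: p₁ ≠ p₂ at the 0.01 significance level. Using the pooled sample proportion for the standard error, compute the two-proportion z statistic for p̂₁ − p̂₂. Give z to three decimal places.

z = 2.355

p̂₁ = 793/2301 ≈ 0.34463, p̂₂ = 180/612 ≈ 0.29412.
Pooled p̂ = (793+180)/(2301+612) = 973/2913 = 0.33402.
SE = √(0.222451 × 0.00206858) = 0.02145.
z = (0.34463 − 0.29412)/0.02145 = 0.05051/0.02145 = 2.355.
p-value = 2·P(Z > 2.355) ≈ 0.0185, so at α = 0.01 we fail to reject H₀.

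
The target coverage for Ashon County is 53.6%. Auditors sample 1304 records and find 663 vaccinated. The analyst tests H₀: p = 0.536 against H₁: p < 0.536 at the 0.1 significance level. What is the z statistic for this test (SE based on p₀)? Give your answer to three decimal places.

z = -1.996

p̂ = 663/1304 = 0.50844.
Under H₀, SE = √(0.536·0.464/1304) = √(0.000190724) = 0.01381.
z = (0.50844 − 0.536)/0.01381 = -0.02756/0.01381 = -1.996.
p-value = P(Z < -1.996) ≈ 0.0230. With α = 0.1, reject H₀.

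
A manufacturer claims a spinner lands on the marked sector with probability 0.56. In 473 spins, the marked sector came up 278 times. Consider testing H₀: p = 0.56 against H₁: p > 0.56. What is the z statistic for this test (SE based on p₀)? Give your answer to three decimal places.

z = 1.215

p̂ = 278/473 = 0.587738.
Under H₀, SE = √(0.56·0.44/473) = √(0.00052093) = 0.022824.
z = (0.587738 − 0.56)/0.022824 = 0.027738/0.022824 = 1.215.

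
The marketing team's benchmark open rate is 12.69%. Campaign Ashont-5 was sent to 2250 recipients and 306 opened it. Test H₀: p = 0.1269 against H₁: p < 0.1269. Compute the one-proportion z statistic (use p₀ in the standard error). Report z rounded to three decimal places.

z = 1.297

p̂ = 306/2250 = 0.136000.
Standard error under H₀: √(0.1269×0.8731/2250) = 0.007017.
z = (0.136000 − 0.1269)/0.007017 = 0.009100/0.007017 = 1.297.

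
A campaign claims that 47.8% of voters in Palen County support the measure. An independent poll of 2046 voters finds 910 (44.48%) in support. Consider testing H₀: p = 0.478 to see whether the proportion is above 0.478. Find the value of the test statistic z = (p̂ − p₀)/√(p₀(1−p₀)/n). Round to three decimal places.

z = -3.009

p̂ = 910/2046 ≈ 0.444770.
SE = √(p₀(1−p₀)/n) = √(0.24952/2046) = 0.011043.
z = (0.444770 − 0.478)/0.011043 = -0.033230/0.011043 = -3.009.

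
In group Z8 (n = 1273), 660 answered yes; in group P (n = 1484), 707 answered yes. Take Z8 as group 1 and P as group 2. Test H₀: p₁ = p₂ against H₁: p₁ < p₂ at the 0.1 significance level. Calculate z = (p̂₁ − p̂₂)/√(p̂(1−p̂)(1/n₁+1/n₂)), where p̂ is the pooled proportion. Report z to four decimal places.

z = 2.2013

p̂₁ = 660/1273 = 0.518460, p̂₂ = 707/1484 = 0.476415.
Pooled p̂ = (660+707)/(1273+1484) = 1367/2757 = 0.495829.
SE = √(0.249983 × 0.0014594) = 0.019100.
z = (0.518460 − 0.476415)/0.019100 = 0.042045/0.019100 = 2.2013.
p-value = P(Z < 2.201) ≈ 0.9861; since p > α = 0.1, fail to reject H₀.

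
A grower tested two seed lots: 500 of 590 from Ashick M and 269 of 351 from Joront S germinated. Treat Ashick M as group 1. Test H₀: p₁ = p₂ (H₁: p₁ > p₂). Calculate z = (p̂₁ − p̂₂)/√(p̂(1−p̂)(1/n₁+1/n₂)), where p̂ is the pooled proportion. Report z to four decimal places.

p̂₁ = 500/590 = 0.847458, p̂₂ = 269/351 = 0.766382.
Pooled p̂ = (500+269)/(590+351) = 769/941 = 0.817216.
SE = √(0.149374 × 0.00454392) = 0.026053.
z = (0.847458 − 0.766382)/0.026053 = 0.081076/0.026053 = 3.1120.
p-value = P(Z > 3.112) ≈ 0.0009.

z = 3.1120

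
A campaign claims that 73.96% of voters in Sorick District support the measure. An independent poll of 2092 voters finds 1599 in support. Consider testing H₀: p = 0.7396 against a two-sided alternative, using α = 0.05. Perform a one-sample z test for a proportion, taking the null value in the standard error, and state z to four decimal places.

z = 2.5785

p̂ = 1599/2092 ≈ 0.7643403.
Under H₀, SE = √(0.7396·0.2604/2092) = √(9.20611e-05) = 0.0095948.
z = (0.7643403 − 0.7396)/0.0095948 = 0.0247403/0.0095948 = 2.5785.
p-value = 2·P(Z > 2.579) ≈ 0.0099, so at α = 0.05 we reject H₀.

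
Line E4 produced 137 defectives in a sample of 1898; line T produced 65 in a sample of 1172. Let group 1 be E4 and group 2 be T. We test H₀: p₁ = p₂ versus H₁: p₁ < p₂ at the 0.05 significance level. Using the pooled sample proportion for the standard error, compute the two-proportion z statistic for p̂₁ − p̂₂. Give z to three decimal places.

p̂₁ = 137/1898 = 0.07218, p̂₂ = 65/1172 = 0.05546.
Pooled p̂ = (137+65)/(1898+1172) = 202/3070 = 0.06580.
SE = √(0.0614687 × 0.00138011) = 0.00921.
z = (0.07218 − 0.05546)/0.00921 = 0.01672/0.00921 = 1.815.
p-value = P(Z < 1.815) ≈ 0.9653, so at α = 0.05 we fail to reject H₀.

z = 1.815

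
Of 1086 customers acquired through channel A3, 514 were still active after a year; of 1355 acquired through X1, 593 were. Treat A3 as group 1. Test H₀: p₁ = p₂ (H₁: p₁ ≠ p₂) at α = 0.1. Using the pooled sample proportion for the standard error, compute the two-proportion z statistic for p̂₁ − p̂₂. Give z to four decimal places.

p̂₁ = 514/1086 ≈ 0.4732965, p̂₂ = 593/1355 ≈ 0.4376384.
Pooled p̂ = (514+593)/(1086+1355) = 1107/2441 = 0.4535027.
SE = √(0.247838 × 0.00165882) = 0.0202760.
z = (0.4732965 − 0.4376384)/0.0202760 = 0.0356581/0.0202760 = 1.7586.
p-value = 2·P(Z > 1.759) ≈ 0.0786; since p < α = 0.1, reject H₀.

z = 1.7586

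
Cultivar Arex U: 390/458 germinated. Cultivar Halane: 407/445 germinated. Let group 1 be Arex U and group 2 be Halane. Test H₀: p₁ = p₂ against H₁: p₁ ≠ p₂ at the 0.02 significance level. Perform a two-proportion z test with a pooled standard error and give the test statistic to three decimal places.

p̂₁ = 390/458 ≈ 0.85153, p̂₂ = 407/445 ≈ 0.91461.
Pooled p̂ = (390+407)/(458+445) = 797/903 = 0.88261.
SE = √(0.103607 × 0.0044306) = 0.02143.
z = (0.85153 − 0.91461)/0.02143 = -0.06308/0.02143 = -2.944.
p-value = 2·P(Z > 2.944) ≈ 0.0032. With α = 0.02, reject H₀.

z = -2.944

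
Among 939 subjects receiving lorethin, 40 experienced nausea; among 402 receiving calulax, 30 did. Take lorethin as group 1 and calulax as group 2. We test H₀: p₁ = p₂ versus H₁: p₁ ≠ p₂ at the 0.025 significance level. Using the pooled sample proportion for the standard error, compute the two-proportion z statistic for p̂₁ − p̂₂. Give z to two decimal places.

p̂₁ = 40/939 ≈ 0.04260, p̂₂ = 30/402 ≈ 0.07463.
Pooled p̂ = (40+30)/(939+402) = 70/1341 = 0.05220.
SE = √(0.049475 × 0.00355252) = 0.01326.
z = (0.04260 − 0.07463)/0.01326 = -0.03203/0.01326 = -2.42.
p-value = 2·P(Z > 2.416) ≈ 0.0157. With α = 0.025, reject H₀.

z = -2.42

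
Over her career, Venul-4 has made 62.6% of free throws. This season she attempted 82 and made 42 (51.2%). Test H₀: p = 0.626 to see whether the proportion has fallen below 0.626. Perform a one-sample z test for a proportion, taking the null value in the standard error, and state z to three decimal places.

p̂ = 42/82 ≈ 0.51220.
Standard error under H₀: √(0.626×0.374/82) = 0.05343.
z = (0.51220 − 0.626)/0.05343 = -0.11380/0.05343 = -2.130.
p-value = P(Z < -2.130) ≈ 0.0166.

z = -2.130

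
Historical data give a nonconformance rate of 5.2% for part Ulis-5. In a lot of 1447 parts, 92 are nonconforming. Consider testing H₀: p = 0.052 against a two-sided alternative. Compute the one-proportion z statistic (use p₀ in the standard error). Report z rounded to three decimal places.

p̂ = 92/1447 ≈ 0.063580.
Under H₀, SE = √(0.052·0.948/1447) = √(3.40677e-05) = 0.005837.
z = (0.063580 − 0.052)/0.005837 = 0.011580/0.005837 = 1.984.
Two-sided p-value ≈ 2·Φ(−1.984) = 0.0473.

z = 1.984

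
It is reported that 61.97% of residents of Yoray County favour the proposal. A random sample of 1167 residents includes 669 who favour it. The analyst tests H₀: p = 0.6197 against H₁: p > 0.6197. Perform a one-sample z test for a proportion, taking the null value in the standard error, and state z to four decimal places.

z = -3.2676

p̂ = 669/1167 ≈ 0.5732648.
Standard error under H₀: √(0.6197×0.3803/1167) = 0.0142108.
z = (0.5732648 − 0.6197)/0.0142108 = -0.0464352/0.0142108 = -3.2676.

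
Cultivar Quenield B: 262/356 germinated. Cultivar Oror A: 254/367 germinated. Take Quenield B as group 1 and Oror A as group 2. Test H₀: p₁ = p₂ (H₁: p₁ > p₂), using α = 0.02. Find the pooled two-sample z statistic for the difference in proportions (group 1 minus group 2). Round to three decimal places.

z = 1.304

p̂₁ = 262/356 ≈ 0.73596, p̂₂ = 254/367 ≈ 0.69210.
Pooled p̂ = (262+254)/(356+367) = 516/723 = 0.71369.
SE = √(p̂(1−p̂)(1/n₁+1/n₂)) = √(0.71369·0.28631·0.00553378) = √(0.00113075) = 0.03363.
z = (0.73596 − 0.69210)/0.03363 = 0.04386/0.03363 = 1.304.
p-value = P(Z > 1.304) ≈ 0.0961, so at α = 0.02 we fail to reject H₀.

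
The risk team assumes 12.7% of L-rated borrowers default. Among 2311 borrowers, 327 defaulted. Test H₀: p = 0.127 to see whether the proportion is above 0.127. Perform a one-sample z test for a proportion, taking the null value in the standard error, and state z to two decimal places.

p̂ = 327/2311 ≈ 0.14150.
Under H₀, SE = √(0.127·0.873/2311) = √(4.79753e-05) = 0.00693.
z = (0.14150 − 0.127)/0.00693 = 0.01450/0.00693 = 2.09.
p-value = P(Z > 2.093) ≈ 0.0182.

z = 2.09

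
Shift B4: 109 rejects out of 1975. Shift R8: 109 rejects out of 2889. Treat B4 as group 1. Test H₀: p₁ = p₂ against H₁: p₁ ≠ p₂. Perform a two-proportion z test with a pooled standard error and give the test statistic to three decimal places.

z = 2.890

p̂₁ = 109/1975 = 0.055190, p̂₂ = 109/2889 = 0.037729.
Pooled p̂ = (109+109)/(1975+2889) = 218/4864 = 0.044819.
SE = √(p̂(1−p̂)(1/n₁+1/n₂)) = √(0.044819·0.955181·0.00085247) = √(3.64945e-05) = 0.006041.
z = (0.055190 − 0.037729)/0.006041 = 0.017461/0.006041 = 2.890.
p-value = 2·P(Z > 2.890) ≈ 0.0038.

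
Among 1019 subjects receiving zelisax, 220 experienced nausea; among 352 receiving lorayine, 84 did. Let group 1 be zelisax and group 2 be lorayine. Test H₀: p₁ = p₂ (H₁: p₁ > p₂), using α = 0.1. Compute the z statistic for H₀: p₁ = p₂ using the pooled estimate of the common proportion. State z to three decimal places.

p̂₁ = 220/1019 = 0.215898, p̂₂ = 84/352 = 0.238636.
Pooled p̂ = (220+84)/(1019+352) = 304/1371 = 0.221736.
SE = √(p̂(1−p̂)(1/n₁+1/n₂)) = √(0.221736·0.778264·0.00382226) = √(0.000659605) = 0.025683.
z = (0.215898 − 0.238636)/0.025683 = -0.022738/0.025683 = -0.885.
p-value = P(Z > -0.885) ≈ 0.8120, so at α = 0.1 we fail to reject H₀.

z = -0.885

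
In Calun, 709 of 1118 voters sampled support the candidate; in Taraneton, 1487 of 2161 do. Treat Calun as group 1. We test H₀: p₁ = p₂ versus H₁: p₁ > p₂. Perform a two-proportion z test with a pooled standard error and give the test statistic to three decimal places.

z = -3.113

p̂₁ = 709/1118 ≈ 0.63417, p̂₂ = 1487/2161 ≈ 0.68811.
Pooled p̂ = (709+1487)/(1118+2161) = 2196/3279 = 0.66972.
SE = √(0.221196 × 0.0013572) = 0.01733.
z = (0.63417 − 0.68811)/0.01733 = -0.05394/0.01733 = -3.113.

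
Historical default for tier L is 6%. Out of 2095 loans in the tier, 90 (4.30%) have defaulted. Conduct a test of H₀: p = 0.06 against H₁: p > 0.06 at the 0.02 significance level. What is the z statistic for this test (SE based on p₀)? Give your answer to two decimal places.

z = -3.28

p̂ = 90/2095 ≈ 0.04296.
Standard error under H₀: √(0.06×0.94/2095) = 0.00519.
z = (0.04296 − 0.06)/0.00519 = -0.01704/0.00519 = -3.28.
p-value = P(Z > -3.284) ≈ 0.9995; since p > α = 0.02, fail to reject H₀.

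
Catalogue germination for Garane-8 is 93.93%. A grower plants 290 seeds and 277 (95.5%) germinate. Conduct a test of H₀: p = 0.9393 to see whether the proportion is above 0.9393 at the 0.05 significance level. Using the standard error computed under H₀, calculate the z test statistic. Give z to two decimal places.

z = 1.13

p̂ = 277/290 = 0.95517.
Under H₀, SE = √(0.9393·0.0607/290) = √(0.000196605) = 0.01402.
z = (0.95517 − 0.9393)/0.01402 = 0.01587/0.01402 = 1.13.
p-value = P(Z > 1.132) ≈ 0.1288, so at α = 0.05 we fail to reject H₀.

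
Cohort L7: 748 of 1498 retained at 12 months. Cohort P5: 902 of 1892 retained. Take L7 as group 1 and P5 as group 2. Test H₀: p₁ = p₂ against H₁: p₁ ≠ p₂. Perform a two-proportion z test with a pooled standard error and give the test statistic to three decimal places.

p̂₁ = 748/1498 = 0.49933, p̂₂ = 902/1892 = 0.47674.
Pooled p̂ = (748+902)/(1498+1892) = 1650/3390 = 0.48673.
SE = √(p̂(1−p̂)(1/n₁+1/n₂)) = √(0.48673·0.51327·0.0011961) = √(0.000298814) = 0.01729.
z = (0.49933 − 0.47674)/0.01729 = 0.02259/0.01729 = 1.307.

z = 1.307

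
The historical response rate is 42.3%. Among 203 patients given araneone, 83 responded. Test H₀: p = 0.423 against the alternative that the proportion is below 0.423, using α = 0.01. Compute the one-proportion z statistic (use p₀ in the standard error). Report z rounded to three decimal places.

p̂ = 83/203 ≈ 0.40887.
Standard error under H₀: √(0.423×0.577/203) = 0.03467.
z = (0.40887 − 0.423)/0.03467 = -0.01413/0.03467 = -0.408.
p-value = P(Z < -0.408) ≈ 0.3418, so at α = 0.01 we fail to reject H₀.

z = -0.408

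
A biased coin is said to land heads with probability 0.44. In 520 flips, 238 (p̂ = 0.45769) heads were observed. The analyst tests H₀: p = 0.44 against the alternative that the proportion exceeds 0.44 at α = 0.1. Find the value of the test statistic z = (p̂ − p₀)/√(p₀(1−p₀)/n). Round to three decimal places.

z = 0.813

p̂ = 238/520 = 0.45769.
Standard error under H₀: √(0.44×0.56/520) = 0.02177.
z = (0.45769 − 0.44)/0.02177 = 0.01769/0.02177 = 0.813.
p-value = P(Z > 0.813) ≈ 0.2082, so at α = 0.1 we fail to reject H₀.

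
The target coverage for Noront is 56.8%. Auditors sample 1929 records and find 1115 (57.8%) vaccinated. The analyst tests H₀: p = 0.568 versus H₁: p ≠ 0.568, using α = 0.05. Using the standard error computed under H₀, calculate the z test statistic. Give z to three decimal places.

z = 0.888

p̂ = 1115/1929 ≈ 0.57802.
Under H₀, SE = √(0.568·0.432/1929) = √(0.000127204) = 0.01128.
z = (0.57802 − 0.568)/0.01128 = 0.01002/0.01128 = 0.888.
Two-sided p-value ≈ 2·Φ(−0.888) = 0.3743. With α = 0.05, fail to reject H₀.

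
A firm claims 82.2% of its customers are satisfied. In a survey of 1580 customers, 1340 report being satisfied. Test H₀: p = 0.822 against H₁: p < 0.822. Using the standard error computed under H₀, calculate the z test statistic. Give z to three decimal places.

z = 2.712

p̂ = 1340/1580 = 0.848101.
SE = √(p₀(1−p₀)/n) = √(0.14632/1580) = 0.009623.
z = (0.848101 − 0.822)/0.009623 = 0.026101/0.009623 = 2.712.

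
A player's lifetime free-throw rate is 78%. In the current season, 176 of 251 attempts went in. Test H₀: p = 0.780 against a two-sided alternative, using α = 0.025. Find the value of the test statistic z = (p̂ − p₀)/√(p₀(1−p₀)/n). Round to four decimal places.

z = -3.0139

p̂ = 176/251 = 0.701195.
Under H₀, SE = √(0.78·0.22/251) = √(0.000683665) = 0.026147.
z = (0.701195 − 0.78)/0.026147 = -0.078805/0.026147 = -3.0139.
p-value = 2·P(Z > 3.014) ≈ 0.0026. With α = 0.025, reject H₀.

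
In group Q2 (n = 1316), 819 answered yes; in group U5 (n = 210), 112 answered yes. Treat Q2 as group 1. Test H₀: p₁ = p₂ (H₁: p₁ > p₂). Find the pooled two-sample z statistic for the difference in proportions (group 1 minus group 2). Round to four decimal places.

z = 2.4559

p̂₁ = 819/1316 ≈ 0.6223404, p̂₂ = 112/210 ≈ 0.5333333.
Pooled p̂ = (819+112)/(1316+210) = 931/1526 = 0.6100917.
SE = √(0.23788 × 0.00552178) = 0.0362425.
z = (0.6223404 − 0.5333333)/0.0362425 = 0.0890071/0.0362425 = 2.4559.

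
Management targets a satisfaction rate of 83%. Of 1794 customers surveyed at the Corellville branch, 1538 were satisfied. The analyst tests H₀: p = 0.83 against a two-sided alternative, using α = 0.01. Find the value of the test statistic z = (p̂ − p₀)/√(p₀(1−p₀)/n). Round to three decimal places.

z = 3.079

p̂ = 1538/1794 = 0.8573021.
Under H₀, SE = √(0.83·0.17/1794) = √(7.86511e-05) = 0.0088685.
z = (0.8573021 − 0.83)/0.0088685 = 0.0273021/0.0088685 = 3.079.
Two-sided p-value ≈ 2·Φ(−3.079) = 0.0021. With α = 0.01, reject H₀.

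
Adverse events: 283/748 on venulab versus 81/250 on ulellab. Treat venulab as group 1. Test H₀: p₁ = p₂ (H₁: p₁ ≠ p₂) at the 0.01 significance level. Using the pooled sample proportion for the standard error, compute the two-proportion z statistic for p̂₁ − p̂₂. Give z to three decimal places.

z = 1.545

p̂₁ = 283/748 = 0.378342, p̂₂ = 81/250 = 0.324000.
Pooled p̂ = (283+81)/(748+250) = 364/998 = 0.364729.
SE = √(p̂(1−p̂)(1/n₁+1/n₂)) = √(0.364729·0.635271·0.0053369) = √(0.00123657) = 0.035165.
z = (0.378342 − 0.324000)/0.035165 = 0.054342/0.035165 = 1.545.
Two-sided p-value ≈ 2·Φ(−1.545) = 0.1223; since p > α = 0.01, fail to reject H₀.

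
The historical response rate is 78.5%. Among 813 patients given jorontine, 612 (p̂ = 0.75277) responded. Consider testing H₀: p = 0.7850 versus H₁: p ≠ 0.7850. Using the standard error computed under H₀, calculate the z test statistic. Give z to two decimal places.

p̂ = 612/813 = 0.7528.
SE = √(p₀(1−p₀)/n) = √(0.16877/813) = 0.0144.
z = (0.7528 − 0.785)/0.0144 = -0.0322/0.0144 = -2.24.
Two-sided p-value ≈ 2·Φ(−2.237) = 0.0253.

z = -2.24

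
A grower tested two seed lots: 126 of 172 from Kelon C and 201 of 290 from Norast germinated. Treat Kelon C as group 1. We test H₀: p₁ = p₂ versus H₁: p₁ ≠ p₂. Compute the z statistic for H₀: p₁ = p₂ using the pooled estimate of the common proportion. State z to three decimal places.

p̂₁ = 126/172 = 0.732558, p̂₂ = 201/290 = 0.693103.
Pooled p̂ = (126+201)/(172+290) = 327/462 = 0.707792.
SE = √(0.206822 × 0.00926223) = 0.043768.
z = (0.732558 − 0.693103)/0.043768 = 0.039455/0.043768 = 0.901.
Two-sided p-value ≈ 2·Φ(−0.901) = 0.3673.

z = 0.901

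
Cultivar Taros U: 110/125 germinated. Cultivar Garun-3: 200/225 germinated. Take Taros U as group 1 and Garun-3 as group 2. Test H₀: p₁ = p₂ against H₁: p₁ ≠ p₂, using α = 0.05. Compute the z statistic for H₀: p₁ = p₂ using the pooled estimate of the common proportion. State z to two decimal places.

p̂₁ = 110/125 = 0.8800, p̂₂ = 200/225 = 0.8889.
Pooled p̂ = (110+200)/(125+225) = 310/350 = 0.8857.
SE = √(p̂(1−p̂)(1/n₁+1/n₂)) = √(0.8857·0.1143·0.0124444) = √(0.00125968) = 0.0355.
z = (0.8800 − 0.8889)/0.0355 = -0.0089/0.0355 = -0.25.
Two-sided p-value ≈ 2·Φ(−0.250) = 0.8022. With α = 0.05, fail to reject H₀.

z = -0.25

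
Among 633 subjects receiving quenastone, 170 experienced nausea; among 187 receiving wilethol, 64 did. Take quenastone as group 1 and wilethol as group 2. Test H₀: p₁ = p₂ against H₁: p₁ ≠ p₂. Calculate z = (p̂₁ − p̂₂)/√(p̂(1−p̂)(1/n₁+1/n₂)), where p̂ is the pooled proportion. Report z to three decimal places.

z = -1.960

p̂₁ = 170/633 ≈ 0.26856, p̂₂ = 64/187 ≈ 0.34225.
Pooled p̂ = (170+64)/(633+187) = 234/820 = 0.28537.
SE = √(p̂(1−p̂)(1/n₁+1/n₂)) = √(0.28537·0.71463·0.00692737) = √(0.00141271) = 0.03759.
z = (0.26856 − 0.34225)/0.03759 = -0.07369/0.03759 = -1.960.
Two-sided p-value ≈ 2·Φ(−1.960) = 0.0499.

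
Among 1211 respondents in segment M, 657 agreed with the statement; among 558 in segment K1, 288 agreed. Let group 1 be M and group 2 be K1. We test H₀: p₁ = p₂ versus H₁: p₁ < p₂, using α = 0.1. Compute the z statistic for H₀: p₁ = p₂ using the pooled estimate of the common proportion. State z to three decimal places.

p̂₁ = 657/1211 = 0.54253, p̂₂ = 288/558 = 0.51613.
Pooled p̂ = (657+288)/(1211+558) = 945/1769 = 0.53420.
SE = √(0.24883 × 0.00261788) = 0.02552.
z = (0.54253 − 0.51613)/0.02552 = 0.02640/0.02552 = 1.034.
p-value = P(Z < 1.034) ≈ 0.8495; since p > α = 0.1, fail to reject H₀.

z = 1.034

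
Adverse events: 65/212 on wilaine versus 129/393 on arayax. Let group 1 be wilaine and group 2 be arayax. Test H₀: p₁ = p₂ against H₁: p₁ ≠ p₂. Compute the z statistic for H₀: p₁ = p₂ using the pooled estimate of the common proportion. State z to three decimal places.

z = -0.544

p̂₁ = 65/212 ≈ 0.30660, p̂₂ = 129/393 ≈ 0.32824.
Pooled p̂ = (65+129)/(212+393) = 194/605 = 0.32066.
SE = √(p̂(1−p̂)(1/n₁+1/n₂)) = √(0.32066·0.67934·0.00726151) = √(0.00158183) = 0.03977.
z = (0.30660 − 0.32824)/0.03977 = -0.02164/0.03977 = -0.544.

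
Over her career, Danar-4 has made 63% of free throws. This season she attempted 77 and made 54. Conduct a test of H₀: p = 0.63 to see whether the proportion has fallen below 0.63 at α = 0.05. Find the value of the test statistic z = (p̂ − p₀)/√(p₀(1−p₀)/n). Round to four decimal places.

p̂ = 54/77 ≈ 0.701299.
SE = √(p₀(1−p₀)/n) = √(0.2331/77) = 0.055021.
z = (0.701299 − 0.63)/0.055021 = 0.071299/0.055021 = 1.2959.
p-value = P(Z < 1.296) ≈ 0.9025. With α = 0.05, fail to reject H₀.

z = 1.2959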